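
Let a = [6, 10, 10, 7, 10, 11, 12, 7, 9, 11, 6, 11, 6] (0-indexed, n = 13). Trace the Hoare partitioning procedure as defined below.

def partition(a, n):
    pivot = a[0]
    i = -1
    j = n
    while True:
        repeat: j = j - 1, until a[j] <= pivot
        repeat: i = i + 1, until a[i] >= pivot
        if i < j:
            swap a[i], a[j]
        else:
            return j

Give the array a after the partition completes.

[6, 6, 10, 7, 10, 11, 12, 7, 9, 11, 10, 11, 6]

pivot = a[0] = 6; i = -1, j = 13
j→12 (a[12]=6≤6), i→0 (a[0]=6≥6); i<j, swap → [6, 10, 10, 7, 10, 11, 12, 7, 9, 11, 6, 11, 6]
j→10 (a[10]=6≤6), i→1 (a[1]=10≥6); i<j, swap → [6, 6, 10, 7, 10, 11, 12, 7, 9, 11, 10, 11, 6]
j→1, i→2; i≥j, return j=1. a = [6, 6, 10, 7, 10, 11, 12, 7, 9, 11, 10, 11, 6]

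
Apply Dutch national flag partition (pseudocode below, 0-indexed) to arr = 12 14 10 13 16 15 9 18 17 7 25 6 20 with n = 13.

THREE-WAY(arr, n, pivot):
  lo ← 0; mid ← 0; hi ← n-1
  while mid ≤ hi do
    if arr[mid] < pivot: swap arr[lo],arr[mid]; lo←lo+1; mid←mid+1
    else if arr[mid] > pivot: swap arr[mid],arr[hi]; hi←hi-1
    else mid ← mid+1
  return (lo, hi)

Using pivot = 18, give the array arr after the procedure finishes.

12 14 10 13 16 15 9 17 7 6 18 20 25

lo=0 mid=0 hi=12
12<18: swap(0,0), lo=1 mid=1 ⇒ 12 14 10 13 16 15 9 18 17 7 25 6 20
14<18: swap(1,1), lo=2 mid=2 ⇒ 12 14 10 13 16 15 9 18 17 7 25 6 20
10<18: swap(2,2), lo=3 mid=3 ⇒ 12 14 10 13 16 15 9 18 17 7 25 6 20
13<18: swap(3,3), lo=4 mid=4 ⇒ 12 14 10 13 16 15 9 18 17 7 25 6 20
16<18: swap(4,4), lo=5 mid=5 ⇒ 12 14 10 13 16 15 9 18 17 7 25 6 20
15<18: swap(5,5), lo=6 mid=6 ⇒ 12 14 10 13 16 15 9 18 17 7 25 6 20
9<18: swap(6,6), lo=7 mid=7 ⇒ 12 14 10 13 16 15 9 18 17 7 25 6 20
18=18: mid=8
17<18: swap(7,8), lo=8 mid=9 ⇒ 12 14 10 13 16 15 9 17 18 7 25 6 20
7<18: swap(8,9), lo=9 mid=10 ⇒ 12 14 10 13 16 15 9 17 7 18 25 6 20
25>18: swap(10,12), hi=11 ⇒ 12 14 10 13 16 15 9 17 7 18 20 6 25
20>18: swap(10,11), hi=10 ⇒ 12 14 10 13 16 15 9 17 7 18 6 20 25
6<18: swap(9,10), lo=10 mid=11 ⇒ 12 14 10 13 16 15 9 17 7 6 18 20 25
done. lo=10 hi=10; arr=12 14 10 13 16 15 9 17 7 6 18 20 25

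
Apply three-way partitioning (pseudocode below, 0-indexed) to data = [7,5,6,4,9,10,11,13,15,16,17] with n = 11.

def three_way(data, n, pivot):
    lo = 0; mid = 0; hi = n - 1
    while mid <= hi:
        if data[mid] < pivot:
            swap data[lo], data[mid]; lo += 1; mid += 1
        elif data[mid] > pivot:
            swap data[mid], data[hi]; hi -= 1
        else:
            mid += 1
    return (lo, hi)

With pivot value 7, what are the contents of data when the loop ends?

[5,6,4,7,10,11,13,15,16,17,9]

lo=0 mid=0 hi=10
7=7: mid=1
5<7: swap(0,1), lo=1 mid=2 ⇒ [5,7,6,4,9,10,11,13,15,16,17]
6<7: swap(1,2), lo=2 mid=3 ⇒ [5,6,7,4,9,10,11,13,15,16,17]
4<7: swap(2,3), lo=3 mid=4 ⇒ [5,6,4,7,9,10,11,13,15,16,17]
9>7: swap(4,10), hi=9 ⇒ [5,6,4,7,17,10,11,13,15,16,9]
17>7: swap(4,9), hi=8 ⇒ [5,6,4,7,16,10,11,13,15,17,9]
16>7: swap(4,8), hi=7 ⇒ [5,6,4,7,15,10,11,13,16,17,9]
15>7: swap(4,7), hi=6 ⇒ [5,6,4,7,13,10,11,15,16,17,9]
13>7: swap(4,6), hi=5 ⇒ [5,6,4,7,11,10,13,15,16,17,9]
11>7: swap(4,5), hi=4 ⇒ [5,6,4,7,10,11,13,15,16,17,9]
10>7: swap(4,4), hi=3 ⇒ [5,6,4,7,10,11,13,15,16,17,9]
done. lo=3 hi=3; data=[5,6,4,7,10,11,13,15,16,17,9]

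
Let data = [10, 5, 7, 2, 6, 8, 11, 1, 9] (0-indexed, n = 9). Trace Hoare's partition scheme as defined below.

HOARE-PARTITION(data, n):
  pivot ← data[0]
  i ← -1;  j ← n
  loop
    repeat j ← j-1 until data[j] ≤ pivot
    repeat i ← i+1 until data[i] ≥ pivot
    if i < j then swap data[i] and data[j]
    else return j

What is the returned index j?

6

pivot = data[0] = 10; i = -1, j = 9
j→8 (data[8]=9≤10), i→0 (data[0]=10≥10); i<j, swap → [9, 5, 7, 2, 6, 8, 11, 1, 10]
j→7 (data[7]=1≤10), i→6 (data[6]=11≥10); i<j, swap → [9, 5, 7, 2, 6, 8, 1, 11, 10]
j→6, i→7; i≥j, return j=6. data = [9, 5, 7, 2, 6, 8, 1, 11, 10]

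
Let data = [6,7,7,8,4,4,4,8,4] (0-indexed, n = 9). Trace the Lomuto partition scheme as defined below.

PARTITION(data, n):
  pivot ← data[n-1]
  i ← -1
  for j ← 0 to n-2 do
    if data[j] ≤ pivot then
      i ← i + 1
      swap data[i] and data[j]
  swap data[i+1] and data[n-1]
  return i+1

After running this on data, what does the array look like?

[4,4,4,4,6,7,7,8,8]

pivot = data[8] = 4; i = -1
j=0: data[0]=6 > 4 → no swap
j=1: data[1]=7 > 4 → no swap
j=2: data[2]=7 > 4 → no swap
j=3: data[3]=8 > 4 → no swap
j=4: data[4]=4 ≤ 4 → i=0, swap data[0],data[4] → [4,7,7,8,6,4,4,8,4]
j=5: data[5]=4 ≤ 4 → i=1, swap data[1],data[5] → [4,4,7,8,6,7,4,8,4]
j=6: data[6]=4 ≤ 4 → i=2, swap data[2],data[6] → [4,4,4,8,6,7,7,8,4]
j=7: data[7]=8 > 4 → no swap
final swap data[3],data[8] → [4,4,4,4,6,7,7,8,8]; return 3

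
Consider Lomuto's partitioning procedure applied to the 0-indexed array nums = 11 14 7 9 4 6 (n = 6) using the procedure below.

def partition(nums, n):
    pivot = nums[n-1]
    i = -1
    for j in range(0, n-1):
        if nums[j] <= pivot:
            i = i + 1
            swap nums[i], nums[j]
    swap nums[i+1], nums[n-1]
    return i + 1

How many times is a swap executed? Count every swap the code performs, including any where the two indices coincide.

2

pivot = nums[5] = 6; i = -1
j=0: nums[0]=11 > 6 → no swap
j=1: nums[1]=14 > 6 → no swap
j=2: nums[2]=7 > 6 → no swap
j=3: nums[3]=9 > 6 → no swap
j=4: nums[4]=4 ≤ 6 → i=0, swap nums[0],nums[4] → 4 14 7 9 11 6
final swap nums[1],nums[5] → 4 6 7 9 11 14; return 1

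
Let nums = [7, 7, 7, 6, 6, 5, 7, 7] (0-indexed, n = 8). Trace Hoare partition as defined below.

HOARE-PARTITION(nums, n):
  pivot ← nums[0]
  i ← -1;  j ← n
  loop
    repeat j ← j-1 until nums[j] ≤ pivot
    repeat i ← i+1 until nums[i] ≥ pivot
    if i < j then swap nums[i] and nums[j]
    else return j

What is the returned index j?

pivot = nums[0] = 7; i = -1, j = 8
j→7 (nums[7]=7≤7), i→0 (nums[0]=7≥7); i<j, swap → [7, 7, 7, 6, 6, 5, 7, 7]
j→6 (nums[6]=7≤7), i→1 (nums[1]=7≥7); i<j, swap → [7, 7, 7, 6, 6, 5, 7, 7]
j→5 (nums[5]=5≤7), i→2 (nums[2]=7≥7); i<j, swap → [7, 7, 5, 6, 6, 7, 7, 7]
j→4, i→5; i≥j, return j=4. nums = [7, 7, 5, 6, 6, 7, 7, 7]

4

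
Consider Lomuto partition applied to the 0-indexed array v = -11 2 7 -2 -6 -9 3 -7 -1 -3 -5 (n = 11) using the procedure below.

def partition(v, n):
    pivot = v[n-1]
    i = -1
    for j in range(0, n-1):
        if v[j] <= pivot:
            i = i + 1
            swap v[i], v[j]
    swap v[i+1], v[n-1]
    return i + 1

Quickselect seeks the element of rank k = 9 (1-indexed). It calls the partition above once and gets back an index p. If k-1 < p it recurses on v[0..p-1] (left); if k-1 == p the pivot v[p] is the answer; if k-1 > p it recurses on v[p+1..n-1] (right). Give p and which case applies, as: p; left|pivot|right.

4; right

pivot = v[10] = -5; i = -1
j=0: v[0]=-11 ≤ -5 → i=0, swap v[0],v[0] (no change) → -11 2 7 -2 -6 -9 3 -7 -1 -3 -5
j=1: v[1]=2 > -5 → no swap
j=2: v[2]=7 > -5 → no swap
j=3: v[3]=-2 > -5 → no swap
j=4: v[4]=-6 ≤ -5 → i=1, swap v[1],v[4] → -11 -6 7 -2 2 -9 3 -7 -1 -3 -5
j=5: v[5]=-9 ≤ -5 → i=2, swap v[2],v[5] → -11 -6 -9 -2 2 7 3 -7 -1 -3 -5
j=6: v[6]=3 > -5 → no swap
j=7: v[7]=-7 ≤ -5 → i=3, swap v[3],v[7] → -11 -6 -9 -7 2 7 3 -2 -1 -3 -5
j=8: v[8]=-1 > -5 → no swap
j=9: v[9]=-3 > -5 → no swap
final swap v[4],v[10] → -11 -6 -9 -7 -5 7 3 -2 -1 -3 2; return 4
p = 4; k-1 = 8 > 4 ⇒ right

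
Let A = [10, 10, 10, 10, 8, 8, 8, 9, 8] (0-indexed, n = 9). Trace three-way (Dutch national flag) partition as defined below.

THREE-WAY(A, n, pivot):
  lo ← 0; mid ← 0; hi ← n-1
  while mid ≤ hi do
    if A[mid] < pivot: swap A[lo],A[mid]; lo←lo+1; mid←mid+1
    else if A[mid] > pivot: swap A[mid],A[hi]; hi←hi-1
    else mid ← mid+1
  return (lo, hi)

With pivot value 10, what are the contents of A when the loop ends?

[8, 8, 8, 9, 8, 10, 10, 10, 10]

pivot = 10; lo=0, mid=0, hi=8
A[mid]=10=10: mid=1
A[mid]=10=10: mid=2
A[mid]=10=10: mid=3
A[mid]=10=10: mid=4
A[mid]=8<10: swap A[0],A[4]; lo=1,mid=5 → [8, 10, 10, 10, 10, 8, 8, 9, 8]
A[mid]=8<10: swap A[1],A[5]; lo=2,mid=6 → [8, 8, 10, 10, 10, 10, 8, 9, 8]
A[mid]=8<10: swap A[2],A[6]; lo=3,mid=7 → [8, 8, 8, 10, 10, 10, 10, 9, 8]
A[mid]=9<10: swap A[3],A[7]; lo=4,mid=8 → [8, 8, 8, 9, 10, 10, 10, 10, 8]
A[mid]=8<10: swap A[4],A[8]; lo=5,mid=9 → [8, 8, 8, 9, 8, 10, 10, 10, 10]
end: lo=5, hi=8; A = [8, 8, 8, 9, 8, 10, 10, 10, 10]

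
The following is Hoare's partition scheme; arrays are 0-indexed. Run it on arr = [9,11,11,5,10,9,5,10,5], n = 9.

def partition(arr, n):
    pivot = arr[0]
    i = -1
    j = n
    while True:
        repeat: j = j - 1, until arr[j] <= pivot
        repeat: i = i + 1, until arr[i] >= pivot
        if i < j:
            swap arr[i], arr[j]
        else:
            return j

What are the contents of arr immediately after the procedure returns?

pivot = arr[0] = 9; i = -1, j = 9
j→8 (arr[8]=5≤9), i→0 (arr[0]=9≥9); i<j, swap → [5,11,11,5,10,9,5,10,9]
j→6 (arr[6]=5≤9), i→1 (arr[1]=11≥9); i<j, swap → [5,5,11,5,10,9,11,10,9]
j→5 (arr[5]=9≤9), i→2 (arr[2]=11≥9); i<j, swap → [5,5,9,5,10,11,11,10,9]
j→3, i→4; i≥j, return j=3. arr = [5,5,9,5,10,11,11,10,9]

[5,5,9,5,10,11,11,10,9]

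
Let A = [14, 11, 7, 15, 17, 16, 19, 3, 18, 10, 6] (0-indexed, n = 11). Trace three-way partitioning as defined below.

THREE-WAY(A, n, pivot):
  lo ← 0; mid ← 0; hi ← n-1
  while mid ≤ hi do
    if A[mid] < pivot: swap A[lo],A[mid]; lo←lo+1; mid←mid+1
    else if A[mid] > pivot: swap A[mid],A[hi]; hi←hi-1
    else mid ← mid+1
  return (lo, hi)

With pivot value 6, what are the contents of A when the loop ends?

pivot = 6; lo=0, mid=0, hi=10
A[mid]=14>6: swap A[0],A[10]; hi=9 → [6, 11, 7, 15, 17, 16, 19, 3, 18, 10, 14]
A[mid]=6=6: mid=1
A[mid]=11>6: swap A[1],A[9]; hi=8 → [6, 10, 7, 15, 17, 16, 19, 3, 18, 11, 14]
A[mid]=10>6: swap A[1],A[8]; hi=7 → [6, 18, 7, 15, 17, 16, 19, 3, 10, 11, 14]
A[mid]=18>6: swap A[1],A[7]; hi=6 → [6, 3, 7, 15, 17, 16, 19, 18, 10, 11, 14]
A[mid]=3<6: swap A[0],A[1]; lo=1,mid=2 → [3, 6, 7, 15, 17, 16, 19, 18, 10, 11, 14]
A[mid]=7>6: swap A[2],A[6]; hi=5 → [3, 6, 19, 15, 17, 16, 7, 18, 10, 11, 14]
A[mid]=19>6: swap A[2],A[5]; hi=4 → [3, 6, 16, 15, 17, 19, 7, 18, 10, 11, 14]
A[mid]=16>6: swap A[2],A[4]; hi=3 → [3, 6, 17, 15, 16, 19, 7, 18, 10, 11, 14]
A[mid]=17>6: swap A[2],A[3]; hi=2 → [3, 6, 15, 17, 16, 19, 7, 18, 10, 11, 14]
A[mid]=15>6: swap A[2],A[2]; hi=1 → [3, 6, 15, 17, 16, 19, 7, 18, 10, 11, 14]
end: lo=1, hi=1; A = [3, 6, 15, 17, 16, 19, 7, 18, 10, 11, 14]

[3, 6, 15, 17, 16, 19, 7, 18, 10, 11, 14]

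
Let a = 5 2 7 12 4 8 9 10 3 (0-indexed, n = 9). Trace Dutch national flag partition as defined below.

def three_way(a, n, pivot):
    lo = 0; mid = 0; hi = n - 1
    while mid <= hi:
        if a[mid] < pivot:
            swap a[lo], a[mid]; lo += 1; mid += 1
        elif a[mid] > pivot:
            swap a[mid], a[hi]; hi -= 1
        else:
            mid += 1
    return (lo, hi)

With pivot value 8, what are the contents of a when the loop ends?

5 2 7 3 4 8 10 9 12

lo=0 mid=0 hi=8
5<8: swap(0,0), lo=1 mid=1 ⇒ 5 2 7 12 4 8 9 10 3
2<8: swap(1,1), lo=2 mid=2 ⇒ 5 2 7 12 4 8 9 10 3
7<8: swap(2,2), lo=3 mid=3 ⇒ 5 2 7 12 4 8 9 10 3
12>8: swap(3,8), hi=7 ⇒ 5 2 7 3 4 8 9 10 12
3<8: swap(3,3), lo=4 mid=4 ⇒ 5 2 7 3 4 8 9 10 12
4<8: swap(4,4), lo=5 mid=5 ⇒ 5 2 7 3 4 8 9 10 12
8=8: mid=6
9>8: swap(6,7), hi=6 ⇒ 5 2 7 3 4 8 10 9 12
10>8: swap(6,6), hi=5 ⇒ 5 2 7 3 4 8 10 9 12
done. lo=5 hi=5; a=5 2 7 3 4 8 10 9 12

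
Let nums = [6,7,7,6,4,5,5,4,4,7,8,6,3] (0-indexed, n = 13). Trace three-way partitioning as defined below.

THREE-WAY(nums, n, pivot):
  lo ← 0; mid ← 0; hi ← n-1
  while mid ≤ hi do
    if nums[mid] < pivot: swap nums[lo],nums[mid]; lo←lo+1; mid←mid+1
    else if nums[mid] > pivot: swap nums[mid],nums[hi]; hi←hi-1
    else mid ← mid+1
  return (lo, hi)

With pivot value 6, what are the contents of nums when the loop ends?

[3,4,5,5,4,4,6,6,6,8,7,7,7]

pivot = 6; lo=0, mid=0, hi=12
nums[mid]=6=6: mid=1
nums[mid]=7>6: swap nums[1],nums[12]; hi=11 → [6,3,7,6,4,5,5,4,4,7,8,6,7]
nums[mid]=3<6: swap nums[0],nums[1]; lo=1,mid=2 → [3,6,7,6,4,5,5,4,4,7,8,6,7]
nums[mid]=7>6: swap nums[2],nums[11]; hi=10 → [3,6,6,6,4,5,5,4,4,7,8,7,7]
nums[mid]=6=6: mid=3
nums[mid]=6=6: mid=4
nums[mid]=4<6: swap nums[1],nums[4]; lo=2,mid=5 → [3,4,6,6,6,5,5,4,4,7,8,7,7]
nums[mid]=5<6: swap nums[2],nums[5]; lo=3,mid=6 → [3,4,5,6,6,6,5,4,4,7,8,7,7]
nums[mid]=5<6: swap nums[3],nums[6]; lo=4,mid=7 → [3,4,5,5,6,6,6,4,4,7,8,7,7]
nums[mid]=4<6: swap nums[4],nums[7]; lo=5,mid=8 → [3,4,5,5,4,6,6,6,4,7,8,7,7]
nums[mid]=4<6: swap nums[5],nums[8]; lo=6,mid=9 → [3,4,5,5,4,4,6,6,6,7,8,7,7]
nums[mid]=7>6: swap nums[9],nums[10]; hi=9 → [3,4,5,5,4,4,6,6,6,8,7,7,7]
nums[mid]=8>6: swap nums[9],nums[9]; hi=8 → [3,4,5,5,4,4,6,6,6,8,7,7,7]
end: lo=6, hi=8; nums = [3,4,5,5,4,4,6,6,6,8,7,7,7]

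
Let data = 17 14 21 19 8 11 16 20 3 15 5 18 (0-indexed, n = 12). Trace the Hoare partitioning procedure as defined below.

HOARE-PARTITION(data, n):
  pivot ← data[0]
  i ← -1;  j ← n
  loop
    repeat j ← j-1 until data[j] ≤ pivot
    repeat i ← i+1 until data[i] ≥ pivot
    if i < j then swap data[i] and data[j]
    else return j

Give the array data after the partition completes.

pivot=17
j stops at 10 (5), i stops at 0 (17); swap ⇒ 5 14 21 19 8 11 16 20 3 15 17 18
j stops at 9 (15), i stops at 2 (21); swap ⇒ 5 14 15 19 8 11 16 20 3 21 17 18
j stops at 8 (3), i stops at 3 (19); swap ⇒ 5 14 15 3 8 11 16 20 19 21 17 18
j stops at 6, i stops at 7; i≥j ⇒ return 6. data=5 14 15 3 8 11 16 20 19 21 17 18

5 14 15 3 8 11 16 20 19 21 17 18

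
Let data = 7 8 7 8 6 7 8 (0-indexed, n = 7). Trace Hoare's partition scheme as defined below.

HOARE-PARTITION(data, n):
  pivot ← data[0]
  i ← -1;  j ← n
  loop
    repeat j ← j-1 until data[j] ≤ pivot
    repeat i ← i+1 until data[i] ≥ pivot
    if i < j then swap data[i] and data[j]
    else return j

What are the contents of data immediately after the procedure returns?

pivot=7
j stops at 5 (7), i stops at 0 (7); swap ⇒ 7 8 7 8 6 7 8
j stops at 4 (6), i stops at 1 (8); swap ⇒ 7 6 7 8 8 7 8
j stops at 2, i stops at 2; i≥j ⇒ return 2. data=7 6 7 8 8 7 8

7 6 7 8 8 7 8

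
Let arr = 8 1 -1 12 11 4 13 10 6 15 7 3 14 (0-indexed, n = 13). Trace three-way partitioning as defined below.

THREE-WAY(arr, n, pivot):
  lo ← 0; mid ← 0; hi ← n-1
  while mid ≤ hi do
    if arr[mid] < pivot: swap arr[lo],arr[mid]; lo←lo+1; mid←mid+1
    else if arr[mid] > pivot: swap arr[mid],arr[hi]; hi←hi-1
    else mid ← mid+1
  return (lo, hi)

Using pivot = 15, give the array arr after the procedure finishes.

8 1 -1 12 11 4 13 10 6 7 3 14 15

lo=0 mid=0 hi=12
8<15: swap(0,0), lo=1 mid=1 ⇒ 8 1 -1 12 11 4 13 10 6 15 7 3 14
1<15: swap(1,1), lo=2 mid=2 ⇒ 8 1 -1 12 11 4 13 10 6 15 7 3 14
-1<15: swap(2,2), lo=3 mid=3 ⇒ 8 1 -1 12 11 4 13 10 6 15 7 3 14
12<15: swap(3,3), lo=4 mid=4 ⇒ 8 1 -1 12 11 4 13 10 6 15 7 3 14
11<15: swap(4,4), lo=5 mid=5 ⇒ 8 1 -1 12 11 4 13 10 6 15 7 3 14
4<15: swap(5,5), lo=6 mid=6 ⇒ 8 1 -1 12 11 4 13 10 6 15 7 3 14
13<15: swap(6,6), lo=7 mid=7 ⇒ 8 1 -1 12 11 4 13 10 6 15 7 3 14
10<15: swap(7,7), lo=8 mid=8 ⇒ 8 1 -1 12 11 4 13 10 6 15 7 3 14
6<15: swap(8,8), lo=9 mid=9 ⇒ 8 1 -1 12 11 4 13 10 6 15 7 3 14
15=15: mid=10
7<15: swap(9,10), lo=10 mid=11 ⇒ 8 1 -1 12 11 4 13 10 6 7 15 3 14
3<15: swap(10,11), lo=11 mid=12 ⇒ 8 1 -1 12 11 4 13 10 6 7 3 15 14
14<15: swap(11,12), lo=12 mid=13 ⇒ 8 1 -1 12 11 4 13 10 6 7 3 14 15
done. lo=12 hi=12; arr=8 1 -1 12 11 4 13 10 6 7 3 14 15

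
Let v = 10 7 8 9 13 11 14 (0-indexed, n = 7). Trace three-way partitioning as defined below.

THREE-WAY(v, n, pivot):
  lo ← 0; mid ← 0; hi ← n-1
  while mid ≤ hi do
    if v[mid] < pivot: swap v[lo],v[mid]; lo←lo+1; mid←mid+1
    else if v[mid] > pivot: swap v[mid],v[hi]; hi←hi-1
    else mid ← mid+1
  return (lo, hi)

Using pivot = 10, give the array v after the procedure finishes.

7 8 9 10 11 14 13

lo=0 mid=0 hi=6
10=10: mid=1
7<10: swap(0,1), lo=1 mid=2 ⇒ 7 10 8 9 13 11 14
8<10: swap(1,2), lo=2 mid=3 ⇒ 7 8 10 9 13 11 14
9<10: swap(2,3), lo=3 mid=4 ⇒ 7 8 9 10 13 11 14
13>10: swap(4,6), hi=5 ⇒ 7 8 9 10 14 11 13
14>10: swap(4,5), hi=4 ⇒ 7 8 9 10 11 14 13
11>10: swap(4,4), hi=3 ⇒ 7 8 9 10 11 14 13
done. lo=3 hi=3; v=7 8 9 10 11 14 13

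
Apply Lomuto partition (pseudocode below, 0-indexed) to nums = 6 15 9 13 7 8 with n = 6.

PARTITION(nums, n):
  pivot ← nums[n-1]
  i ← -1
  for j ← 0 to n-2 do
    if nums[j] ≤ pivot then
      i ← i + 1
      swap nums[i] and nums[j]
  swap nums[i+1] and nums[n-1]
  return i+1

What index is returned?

pivot=8, i=-1
j=0: 6≤8, i=0, swap(0,0) ⇒ 6 15 9 13 7 8
j=1: 15>8, skip
j=2: 9>8, skip
j=3: 13>8, skip
j=4: 7≤8, i=1, swap(1,4) ⇒ 6 7 9 13 15 8
swap(2,5) ⇒ 6 7 8 13 15 9; return 2

2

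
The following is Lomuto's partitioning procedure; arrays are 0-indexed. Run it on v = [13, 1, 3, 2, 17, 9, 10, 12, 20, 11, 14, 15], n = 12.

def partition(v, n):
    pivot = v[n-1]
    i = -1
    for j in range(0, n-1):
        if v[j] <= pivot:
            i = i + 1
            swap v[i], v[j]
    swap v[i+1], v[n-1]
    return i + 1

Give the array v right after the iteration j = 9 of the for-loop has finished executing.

[13, 1, 3, 2, 9, 10, 12, 11, 20, 17, 14, 15]

pivot = v[11] = 15; i = -1
j=0: v[0]=13 ≤ 15 → i=0, swap v[0],v[0] (no change) → [13, 1, 3, 2, 17, 9, 10, 12, 20, 11, 14, 15]
j=1: v[1]=1 ≤ 15 → i=1, swap v[1],v[1] (no change) → [13, 1, 3, 2, 17, 9, 10, 12, 20, 11, 14, 15]
j=2: v[2]=3 ≤ 15 → i=2, swap v[2],v[2] (no change) → [13, 1, 3, 2, 17, 9, 10, 12, 20, 11, 14, 15]
j=3: v[3]=2 ≤ 15 → i=3, swap v[3],v[3] (no change) → [13, 1, 3, 2, 17, 9, 10, 12, 20, 11, 14, 15]
j=4: v[4]=17 > 15 → no swap
j=5: v[5]=9 ≤ 15 → i=4, swap v[4],v[5] → [13, 1, 3, 2, 9, 17, 10, 12, 20, 11, 14, 15]
j=6: v[6]=10 ≤ 15 → i=5, swap v[5],v[6] → [13, 1, 3, 2, 9, 10, 17, 12, 20, 11, 14, 15]
j=7: v[7]=12 ≤ 15 → i=6, swap v[6],v[7] → [13, 1, 3, 2, 9, 10, 12, 17, 20, 11, 14, 15]
j=8: v[8]=20 > 15 → no swap
j=9: v[9]=11 ≤ 15 → i=7, swap v[7],v[9] → [13, 1, 3, 2, 9, 10, 12, 11, 20, 17, 14, 15]
(after j=9) v = [13, 1, 3, 2, 9, 10, 12, 11, 20, 17, 14, 15]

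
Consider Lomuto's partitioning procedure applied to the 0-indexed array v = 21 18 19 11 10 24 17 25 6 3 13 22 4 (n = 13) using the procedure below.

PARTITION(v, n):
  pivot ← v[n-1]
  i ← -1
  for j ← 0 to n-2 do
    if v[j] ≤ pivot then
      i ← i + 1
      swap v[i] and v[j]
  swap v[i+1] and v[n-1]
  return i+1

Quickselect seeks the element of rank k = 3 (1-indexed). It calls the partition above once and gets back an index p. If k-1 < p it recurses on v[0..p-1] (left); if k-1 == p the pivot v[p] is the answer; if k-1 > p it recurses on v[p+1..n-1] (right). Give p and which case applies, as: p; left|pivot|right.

1; right

pivot = v[12] = 4; i = -1
j=0: v[0]=21 > 4 → no swap
j=1: v[1]=18 > 4 → no swap
j=2: v[2]=19 > 4 → no swap
j=3: v[3]=11 > 4 → no swap
j=4: v[4]=10 > 4 → no swap
j=5: v[5]=24 > 4 → no swap
j=6: v[6]=17 > 4 → no swap
j=7: v[7]=25 > 4 → no swap
j=8: v[8]=6 > 4 → no swap
j=9: v[9]=3 ≤ 4 → i=0, swap v[0],v[9] → 3 18 19 11 10 24 17 25 6 21 13 22 4
j=10: v[10]=13 > 4 → no swap
j=11: v[11]=22 > 4 → no swap
final swap v[1],v[12] → 3 4 19 11 10 24 17 25 6 21 13 22 18; return 1
p = 1; k-1 = 2 > 1 ⇒ right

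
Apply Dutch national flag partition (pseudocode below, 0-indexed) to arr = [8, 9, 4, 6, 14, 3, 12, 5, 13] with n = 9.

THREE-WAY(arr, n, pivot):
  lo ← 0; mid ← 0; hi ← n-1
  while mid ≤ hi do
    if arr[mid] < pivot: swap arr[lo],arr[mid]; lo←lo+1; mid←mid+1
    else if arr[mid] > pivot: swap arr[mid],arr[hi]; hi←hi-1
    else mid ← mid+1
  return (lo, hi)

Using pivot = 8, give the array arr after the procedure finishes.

pivot = 8; lo=0, mid=0, hi=8
arr[mid]=8=8: mid=1
arr[mid]=9>8: swap arr[1],arr[8]; hi=7 → [8, 13, 4, 6, 14, 3, 12, 5, 9]
arr[mid]=13>8: swap arr[1],arr[7]; hi=6 → [8, 5, 4, 6, 14, 3, 12, 13, 9]
arr[mid]=5<8: swap arr[0],arr[1]; lo=1,mid=2 → [5, 8, 4, 6, 14, 3, 12, 13, 9]
arr[mid]=4<8: swap arr[1],arr[2]; lo=2,mid=3 → [5, 4, 8, 6, 14, 3, 12, 13, 9]
arr[mid]=6<8: swap arr[2],arr[3]; lo=3,mid=4 → [5, 4, 6, 8, 14, 3, 12, 13, 9]
arr[mid]=14>8: swap arr[4],arr[6]; hi=5 → [5, 4, 6, 8, 12, 3, 14, 13, 9]
arr[mid]=12>8: swap arr[4],arr[5]; hi=4 → [5, 4, 6, 8, 3, 12, 14, 13, 9]
arr[mid]=3<8: swap arr[3],arr[4]; lo=4,mid=5 → [5, 4, 6, 3, 8, 12, 14, 13, 9]
end: lo=4, hi=4; arr = [5, 4, 6, 3, 8, 12, 14, 13, 9]

[5, 4, 6, 3, 8, 12, 14, 13, 9]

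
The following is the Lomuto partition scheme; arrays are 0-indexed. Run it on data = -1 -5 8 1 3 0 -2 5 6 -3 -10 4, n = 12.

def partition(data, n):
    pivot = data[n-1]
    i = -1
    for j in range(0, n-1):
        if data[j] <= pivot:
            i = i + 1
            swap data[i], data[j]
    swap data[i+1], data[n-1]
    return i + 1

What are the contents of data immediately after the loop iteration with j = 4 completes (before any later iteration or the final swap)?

-1 -5 1 3 8 0 -2 5 6 -3 -10 4

pivot=4, i=-1
j=0: -1≤4, i=0, swap(0,0) ⇒ -1 -5 8 1 3 0 -2 5 6 -3 -10 4
j=1: -5≤4, i=1, swap(1,1) ⇒ -1 -5 8 1 3 0 -2 5 6 -3 -10 4
j=2: 8>4, skip
j=3: 1≤4, i=2, swap(2,3) ⇒ -1 -5 1 8 3 0 -2 5 6 -3 -10 4
j=4: 3≤4, i=3, swap(3,4) ⇒ -1 -5 1 3 8 0 -2 5 6 -3 -10 4
(after j=4) data = -1 -5 1 3 8 0 -2 5 6 -3 -10 4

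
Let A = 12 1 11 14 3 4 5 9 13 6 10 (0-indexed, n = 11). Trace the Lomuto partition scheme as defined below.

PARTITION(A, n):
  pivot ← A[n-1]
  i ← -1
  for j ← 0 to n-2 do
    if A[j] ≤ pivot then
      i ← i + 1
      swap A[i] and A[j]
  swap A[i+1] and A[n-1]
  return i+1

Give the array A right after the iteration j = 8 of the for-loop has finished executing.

1 3 4 5 9 11 14 12 13 6 10

pivot = A[10] = 10; i = -1
j=0: A[0]=12 > 10 → no swap
j=1: A[1]=1 ≤ 10 → i=0, swap A[0],A[1] → 1 12 11 14 3 4 5 9 13 6 10
j=2: A[2]=11 > 10 → no swap
j=3: A[3]=14 > 10 → no swap
j=4: A[4]=3 ≤ 10 → i=1, swap A[1],A[4] → 1 3 11 14 12 4 5 9 13 6 10
j=5: A[5]=4 ≤ 10 → i=2, swap A[2],A[5] → 1 3 4 14 12 11 5 9 13 6 10
j=6: A[6]=5 ≤ 10 → i=3, swap A[3],A[6] → 1 3 4 5 12 11 14 9 13 6 10
j=7: A[7]=9 ≤ 10 → i=4, swap A[4],A[7] → 1 3 4 5 9 11 14 12 13 6 10
j=8: A[8]=13 > 10 → no swap
(after j=8) A = 1 3 4 5 9 11 14 12 13 6 10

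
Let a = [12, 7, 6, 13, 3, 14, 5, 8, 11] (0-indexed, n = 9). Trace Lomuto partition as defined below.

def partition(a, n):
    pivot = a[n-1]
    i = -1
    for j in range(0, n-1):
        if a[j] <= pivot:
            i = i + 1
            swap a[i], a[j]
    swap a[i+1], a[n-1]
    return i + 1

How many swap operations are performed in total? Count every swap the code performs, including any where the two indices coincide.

pivot=11, i=-1
j=0: 12>11, skip
j=1: 7≤11, i=0, swap(0,1) ⇒ [7, 12, 6, 13, 3, 14, 5, 8, 11]
j=2: 6≤11, i=1, swap(1,2) ⇒ [7, 6, 12, 13, 3, 14, 5, 8, 11]
j=3: 13>11, skip
j=4: 3≤11, i=2, swap(2,4) ⇒ [7, 6, 3, 13, 12, 14, 5, 8, 11]
j=5: 14>11, skip
j=6: 5≤11, i=3, swap(3,6) ⇒ [7, 6, 3, 5, 12, 14, 13, 8, 11]
j=7: 8≤11, i=4, swap(4,7) ⇒ [7, 6, 3, 5, 8, 14, 13, 12, 11]
swap(5,8) ⇒ [7, 6, 3, 5, 8, 11, 13, 12, 14]; return 5

6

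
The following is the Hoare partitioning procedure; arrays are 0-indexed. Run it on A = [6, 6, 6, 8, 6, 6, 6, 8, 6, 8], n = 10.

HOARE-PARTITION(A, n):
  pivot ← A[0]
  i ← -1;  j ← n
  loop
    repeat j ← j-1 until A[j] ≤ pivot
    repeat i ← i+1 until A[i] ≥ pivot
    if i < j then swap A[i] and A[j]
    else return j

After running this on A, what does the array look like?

pivot = A[0] = 6; i = -1, j = 10
j→8 (A[8]=6≤6), i→0 (A[0]=6≥6); i<j, swap → [6, 6, 6, 8, 6, 6, 6, 8, 6, 8]
j→6 (A[6]=6≤6), i→1 (A[1]=6≥6); i<j, swap → [6, 6, 6, 8, 6, 6, 6, 8, 6, 8]
j→5 (A[5]=6≤6), i→2 (A[2]=6≥6); i<j, swap → [6, 6, 6, 8, 6, 6, 6, 8, 6, 8]
j→4 (A[4]=6≤6), i→3 (A[3]=8≥6); i<j, swap → [6, 6, 6, 6, 8, 6, 6, 8, 6, 8]
j→3, i→4; i≥j, return j=3. A = [6, 6, 6, 6, 8, 6, 6, 8, 6, 8]

[6, 6, 6, 6, 8, 6, 6, 8, 6, 8]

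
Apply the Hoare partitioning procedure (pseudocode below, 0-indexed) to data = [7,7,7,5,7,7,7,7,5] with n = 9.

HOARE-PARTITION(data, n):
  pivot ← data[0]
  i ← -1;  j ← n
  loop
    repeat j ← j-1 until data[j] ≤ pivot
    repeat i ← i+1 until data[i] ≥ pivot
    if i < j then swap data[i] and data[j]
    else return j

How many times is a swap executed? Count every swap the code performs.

4

pivot = data[0] = 7; i = -1, j = 9
j→8 (data[8]=5≤7), i→0 (data[0]=7≥7); i<j, swap → [5,7,7,5,7,7,7,7,7]
j→7 (data[7]=7≤7), i→1 (data[1]=7≥7); i<j, swap → [5,7,7,5,7,7,7,7,7]
j→6 (data[6]=7≤7), i→2 (data[2]=7≥7); i<j, swap → [5,7,7,5,7,7,7,7,7]
j→5 (data[5]=7≤7), i→4 (data[4]=7≥7); i<j, swap → [5,7,7,5,7,7,7,7,7]
j→4, i→5; i≥j, return j=4. data = [5,7,7,5,7,7,7,7,7]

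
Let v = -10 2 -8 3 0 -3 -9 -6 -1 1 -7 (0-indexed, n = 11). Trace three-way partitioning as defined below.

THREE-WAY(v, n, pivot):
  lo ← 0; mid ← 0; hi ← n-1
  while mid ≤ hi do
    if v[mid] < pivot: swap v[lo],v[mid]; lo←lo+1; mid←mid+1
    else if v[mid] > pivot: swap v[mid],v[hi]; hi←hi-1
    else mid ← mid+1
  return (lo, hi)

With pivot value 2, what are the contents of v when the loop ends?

pivot = 2; lo=0, mid=0, hi=10
v[mid]=-10<2: swap v[0],v[0]; lo=1,mid=1 → -10 2 -8 3 0 -3 -9 -6 -1 1 -7
v[mid]=2=2: mid=2
v[mid]=-8<2: swap v[1],v[2]; lo=2,mid=3 → -10 -8 2 3 0 -3 -9 -6 -1 1 -7
v[mid]=3>2: swap v[3],v[10]; hi=9 → -10 -8 2 -7 0 -3 -9 -6 -1 1 3
v[mid]=-7<2: swap v[2],v[3]; lo=3,mid=4 → -10 -8 -7 2 0 -3 -9 -6 -1 1 3
v[mid]=0<2: swap v[3],v[4]; lo=4,mid=5 → -10 -8 -7 0 2 -3 -9 -6 -1 1 3
v[mid]=-3<2: swap v[4],v[5]; lo=5,mid=6 → -10 -8 -7 0 -3 2 -9 -6 -1 1 3
v[mid]=-9<2: swap v[5],v[6]; lo=6,mid=7 → -10 -8 -7 0 -3 -9 2 -6 -1 1 3
v[mid]=-6<2: swap v[6],v[7]; lo=7,mid=8 → -10 -8 -7 0 -3 -9 -6 2 -1 1 3
v[mid]=-1<2: swap v[7],v[8]; lo=8,mid=9 → -10 -8 -7 0 -3 -9 -6 -1 2 1 3
v[mid]=1<2: swap v[8],v[9]; lo=9,mid=10 → -10 -8 -7 0 -3 -9 -6 -1 1 2 3
end: lo=9, hi=9; v = -10 -8 -7 0 -3 -9 -6 -1 1 2 3

-10 -8 -7 0 -3 -9 -6 -1 1 2 3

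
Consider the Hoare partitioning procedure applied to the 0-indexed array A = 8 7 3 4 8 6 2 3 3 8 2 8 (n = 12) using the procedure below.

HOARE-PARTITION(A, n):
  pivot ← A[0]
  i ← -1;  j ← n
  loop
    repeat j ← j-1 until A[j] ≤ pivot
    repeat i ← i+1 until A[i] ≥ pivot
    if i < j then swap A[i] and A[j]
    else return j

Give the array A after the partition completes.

8 7 3 4 2 6 2 3 3 8 8 8

pivot = A[0] = 8; i = -1, j = 12
j→11 (A[11]=8≤8), i→0 (A[0]=8≥8); i<j, swap → 8 7 3 4 8 6 2 3 3 8 2 8
j→10 (A[10]=2≤8), i→4 (A[4]=8≥8); i<j, swap → 8 7 3 4 2 6 2 3 3 8 8 8
j→9, i→9; i≥j, return j=9. A = 8 7 3 4 2 6 2 3 3 8 8 8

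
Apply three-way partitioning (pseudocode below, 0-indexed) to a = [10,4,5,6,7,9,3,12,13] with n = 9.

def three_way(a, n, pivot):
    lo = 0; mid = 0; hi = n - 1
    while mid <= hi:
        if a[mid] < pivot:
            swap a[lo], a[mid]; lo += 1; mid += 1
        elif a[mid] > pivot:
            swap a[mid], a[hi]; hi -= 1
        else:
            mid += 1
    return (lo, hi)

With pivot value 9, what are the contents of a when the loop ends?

[3,4,5,6,7,9,12,13,10]

pivot = 9; lo=0, mid=0, hi=8
a[mid]=10>9: swap a[0],a[8]; hi=7 → [13,4,5,6,7,9,3,12,10]
a[mid]=13>9: swap a[0],a[7]; hi=6 → [12,4,5,6,7,9,3,13,10]
a[mid]=12>9: swap a[0],a[6]; hi=5 → [3,4,5,6,7,9,12,13,10]
a[mid]=3<9: swap a[0],a[0]; lo=1,mid=1 → [3,4,5,6,7,9,12,13,10]
a[mid]=4<9: swap a[1],a[1]; lo=2,mid=2 → [3,4,5,6,7,9,12,13,10]
a[mid]=5<9: swap a[2],a[2]; lo=3,mid=3 → [3,4,5,6,7,9,12,13,10]
a[mid]=6<9: swap a[3],a[3]; lo=4,mid=4 → [3,4,5,6,7,9,12,13,10]
a[mid]=7<9: swap a[4],a[4]; lo=5,mid=5 → [3,4,5,6,7,9,12,13,10]
a[mid]=9=9: mid=6
end: lo=5, hi=5; a = [3,4,5,6,7,9,12,13,10]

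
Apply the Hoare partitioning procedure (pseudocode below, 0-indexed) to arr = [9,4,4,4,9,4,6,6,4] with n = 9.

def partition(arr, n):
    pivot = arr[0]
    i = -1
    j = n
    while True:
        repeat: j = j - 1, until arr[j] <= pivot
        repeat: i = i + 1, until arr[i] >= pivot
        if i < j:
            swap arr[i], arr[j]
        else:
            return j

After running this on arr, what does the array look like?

pivot=9
j stops at 8 (4), i stops at 0 (9); swap ⇒ [4,4,4,4,9,4,6,6,9]
j stops at 7 (6), i stops at 4 (9); swap ⇒ [4,4,4,4,6,4,6,9,9]
j stops at 6, i stops at 7; i≥j ⇒ return 6. arr=[4,4,4,4,6,4,6,9,9]

[4,4,4,4,6,4,6,9,9]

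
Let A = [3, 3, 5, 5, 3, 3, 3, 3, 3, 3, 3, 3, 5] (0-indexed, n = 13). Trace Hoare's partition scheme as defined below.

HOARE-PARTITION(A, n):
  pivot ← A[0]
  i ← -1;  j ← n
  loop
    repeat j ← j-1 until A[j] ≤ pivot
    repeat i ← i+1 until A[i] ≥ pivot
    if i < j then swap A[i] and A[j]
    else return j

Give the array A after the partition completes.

[3, 3, 3, 3, 3, 3, 3, 3, 5, 5, 3, 3, 5]

pivot=3
j stops at 11 (3), i stops at 0 (3); swap ⇒ [3, 3, 5, 5, 3, 3, 3, 3, 3, 3, 3, 3, 5]
j stops at 10 (3), i stops at 1 (3); swap ⇒ [3, 3, 5, 5, 3, 3, 3, 3, 3, 3, 3, 3, 5]
j stops at 9 (3), i stops at 2 (5); swap ⇒ [3, 3, 3, 5, 3, 3, 3, 3, 3, 5, 3, 3, 5]
j stops at 8 (3), i stops at 3 (5); swap ⇒ [3, 3, 3, 3, 3, 3, 3, 3, 5, 5, 3, 3, 5]
j stops at 7 (3), i stops at 4 (3); swap ⇒ [3, 3, 3, 3, 3, 3, 3, 3, 5, 5, 3, 3, 5]
j stops at 6 (3), i stops at 5 (3); swap ⇒ [3, 3, 3, 3, 3, 3, 3, 3, 5, 5, 3, 3, 5]
j stops at 5, i stops at 6; i≥j ⇒ return 5. A=[3, 3, 3, 3, 3, 3, 3, 3, 5, 5, 3, 3, 5]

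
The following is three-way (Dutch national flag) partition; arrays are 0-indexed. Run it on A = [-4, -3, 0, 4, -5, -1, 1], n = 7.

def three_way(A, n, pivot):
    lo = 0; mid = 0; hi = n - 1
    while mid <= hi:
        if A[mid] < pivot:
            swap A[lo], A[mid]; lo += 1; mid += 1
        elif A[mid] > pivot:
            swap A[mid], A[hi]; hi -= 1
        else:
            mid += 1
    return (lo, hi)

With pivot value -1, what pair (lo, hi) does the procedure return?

pivot = -1; lo=0, mid=0, hi=6
A[mid]=-4<-1: swap A[0],A[0]; lo=1,mid=1 → [-4, -3, 0, 4, -5, -1, 1]
A[mid]=-3<-1: swap A[1],A[1]; lo=2,mid=2 → [-4, -3, 0, 4, -5, -1, 1]
A[mid]=0>-1: swap A[2],A[6]; hi=5 → [-4, -3, 1, 4, -5, -1, 0]
A[mid]=1>-1: swap A[2],A[5]; hi=4 → [-4, -3, -1, 4, -5, 1, 0]
A[mid]=-1=-1: mid=3
A[mid]=4>-1: swap A[3],A[4]; hi=3 → [-4, -3, -1, -5, 4, 1, 0]
A[mid]=-5<-1: swap A[2],A[3]; lo=3,mid=4 → [-4, -3, -5, -1, 4, 1, 0]
end: lo=3, hi=3; A = [-4, -3, -5, -1, 4, 1, 0]

(3, 3)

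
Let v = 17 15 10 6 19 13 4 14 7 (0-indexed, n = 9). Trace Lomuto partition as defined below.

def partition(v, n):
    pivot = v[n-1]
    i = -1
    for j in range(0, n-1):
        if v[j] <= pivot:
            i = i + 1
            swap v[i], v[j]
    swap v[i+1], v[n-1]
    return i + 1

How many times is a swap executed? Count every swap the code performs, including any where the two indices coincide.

3

pivot=7, i=-1
j=0: 17>7, skip
j=1: 15>7, skip
j=2: 10>7, skip
j=3: 6≤7, i=0, swap(0,3) ⇒ 6 15 10 17 19 13 4 14 7
j=4: 19>7, skip
j=5: 13>7, skip
j=6: 4≤7, i=1, swap(1,6) ⇒ 6 4 10 17 19 13 15 14 7
j=7: 14>7, skip
swap(2,8) ⇒ 6 4 7 17 19 13 15 14 10; return 2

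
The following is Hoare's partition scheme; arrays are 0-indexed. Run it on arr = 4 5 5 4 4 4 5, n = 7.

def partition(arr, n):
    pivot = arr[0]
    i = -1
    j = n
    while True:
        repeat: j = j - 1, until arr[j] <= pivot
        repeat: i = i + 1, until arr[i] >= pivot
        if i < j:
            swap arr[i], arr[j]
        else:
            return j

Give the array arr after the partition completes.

pivot = arr[0] = 4; i = -1, j = 7
j→5 (arr[5]=4≤4), i→0 (arr[0]=4≥4); i<j, swap → 4 5 5 4 4 4 5
j→4 (arr[4]=4≤4), i→1 (arr[1]=5≥4); i<j, swap → 4 4 5 4 5 4 5
j→3 (arr[3]=4≤4), i→2 (arr[2]=5≥4); i<j, swap → 4 4 4 5 5 4 5
j→2, i→3; i≥j, return j=2. arr = 4 4 4 5 5 4 5

4 4 4 5 5 4 5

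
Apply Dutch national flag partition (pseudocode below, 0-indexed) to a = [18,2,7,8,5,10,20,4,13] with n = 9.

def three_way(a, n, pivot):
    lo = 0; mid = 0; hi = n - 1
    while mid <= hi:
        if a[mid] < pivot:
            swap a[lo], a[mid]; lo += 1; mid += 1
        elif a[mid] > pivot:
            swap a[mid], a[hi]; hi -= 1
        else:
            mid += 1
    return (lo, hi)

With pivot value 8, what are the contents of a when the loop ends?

pivot = 8; lo=0, mid=0, hi=8
a[mid]=18>8: swap a[0],a[8]; hi=7 → [13,2,7,8,5,10,20,4,18]
a[mid]=13>8: swap a[0],a[7]; hi=6 → [4,2,7,8,5,10,20,13,18]
a[mid]=4<8: swap a[0],a[0]; lo=1,mid=1 → [4,2,7,8,5,10,20,13,18]
a[mid]=2<8: swap a[1],a[1]; lo=2,mid=2 → [4,2,7,8,5,10,20,13,18]
a[mid]=7<8: swap a[2],a[2]; lo=3,mid=3 → [4,2,7,8,5,10,20,13,18]
a[mid]=8=8: mid=4
a[mid]=5<8: swap a[3],a[4]; lo=4,mid=5 → [4,2,7,5,8,10,20,13,18]
a[mid]=10>8: swap a[5],a[6]; hi=5 → [4,2,7,5,8,20,10,13,18]
a[mid]=20>8: swap a[5],a[5]; hi=4 → [4,2,7,5,8,20,10,13,18]
end: lo=4, hi=4; a = [4,2,7,5,8,20,10,13,18]

[4,2,7,5,8,20,10,13,18]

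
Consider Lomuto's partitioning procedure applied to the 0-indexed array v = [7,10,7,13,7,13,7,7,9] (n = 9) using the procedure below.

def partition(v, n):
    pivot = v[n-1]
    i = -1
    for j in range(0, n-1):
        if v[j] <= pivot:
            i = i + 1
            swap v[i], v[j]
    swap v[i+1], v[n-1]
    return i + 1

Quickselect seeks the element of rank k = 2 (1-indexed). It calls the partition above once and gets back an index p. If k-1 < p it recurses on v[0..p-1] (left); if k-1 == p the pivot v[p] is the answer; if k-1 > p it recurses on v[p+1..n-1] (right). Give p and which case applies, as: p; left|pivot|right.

5; left

pivot=9, i=-1
j=0: 7≤9, i=0, swap(0,0) ⇒ [7,10,7,13,7,13,7,7,9]
j=1: 10>9, skip
j=2: 7≤9, i=1, swap(1,2) ⇒ [7,7,10,13,7,13,7,7,9]
j=3: 13>9, skip
j=4: 7≤9, i=2, swap(2,4) ⇒ [7,7,7,13,10,13,7,7,9]
j=5: 13>9, skip
j=6: 7≤9, i=3, swap(3,6) ⇒ [7,7,7,7,10,13,13,7,9]
j=7: 7≤9, i=4, swap(4,7) ⇒ [7,7,7,7,7,13,13,10,9]
swap(5,8) ⇒ [7,7,7,7,7,9,13,10,13]; return 5
p = 5; k-1 = 1 < 5 ⇒ left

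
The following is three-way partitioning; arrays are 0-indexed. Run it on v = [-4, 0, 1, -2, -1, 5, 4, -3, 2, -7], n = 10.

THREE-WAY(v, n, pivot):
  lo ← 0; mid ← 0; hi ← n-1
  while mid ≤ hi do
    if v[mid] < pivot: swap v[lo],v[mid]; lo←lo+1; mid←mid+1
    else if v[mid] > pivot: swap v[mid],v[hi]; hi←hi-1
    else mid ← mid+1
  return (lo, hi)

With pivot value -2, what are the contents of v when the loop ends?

[-4, -7, -3, -2, 5, 4, -1, 2, 1, 0]

pivot = -2; lo=0, mid=0, hi=9
v[mid]=-4<-2: swap v[0],v[0]; lo=1,mid=1 → [-4, 0, 1, -2, -1, 5, 4, -3, 2, -7]
v[mid]=0>-2: swap v[1],v[9]; hi=8 → [-4, -7, 1, -2, -1, 5, 4, -3, 2, 0]
v[mid]=-7<-2: swap v[1],v[1]; lo=2,mid=2 → [-4, -7, 1, -2, -1, 5, 4, -3, 2, 0]
v[mid]=1>-2: swap v[2],v[8]; hi=7 → [-4, -7, 2, -2, -1, 5, 4, -3, 1, 0]
v[mid]=2>-2: swap v[2],v[7]; hi=6 → [-4, -7, -3, -2, -1, 5, 4, 2, 1, 0]
v[mid]=-3<-2: swap v[2],v[2]; lo=3,mid=3 → [-4, -7, -3, -2, -1, 5, 4, 2, 1, 0]
v[mid]=-2=-2: mid=4
v[mid]=-1>-2: swap v[4],v[6]; hi=5 → [-4, -7, -3, -2, 4, 5, -1, 2, 1, 0]
v[mid]=4>-2: swap v[4],v[5]; hi=4 → [-4, -7, -3, -2, 5, 4, -1, 2, 1, 0]
v[mid]=5>-2: swap v[4],v[4]; hi=3 → [-4, -7, -3, -2, 5, 4, -1, 2, 1, 0]
end: lo=3, hi=3; v = [-4, -7, -3, -2, 5, 4, -1, 2, 1, 0]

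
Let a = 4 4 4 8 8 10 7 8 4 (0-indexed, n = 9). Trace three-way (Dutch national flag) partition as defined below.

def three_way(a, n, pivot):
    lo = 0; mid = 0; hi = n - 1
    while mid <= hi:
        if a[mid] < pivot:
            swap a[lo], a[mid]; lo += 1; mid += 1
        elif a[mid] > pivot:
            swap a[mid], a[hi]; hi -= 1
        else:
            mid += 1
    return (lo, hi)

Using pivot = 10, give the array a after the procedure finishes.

4 4 4 8 8 7 8 4 10

pivot = 10; lo=0, mid=0, hi=8
a[mid]=4<10: swap a[0],a[0]; lo=1,mid=1 → 4 4 4 8 8 10 7 8 4
a[mid]=4<10: swap a[1],a[1]; lo=2,mid=2 → 4 4 4 8 8 10 7 8 4
a[mid]=4<10: swap a[2],a[2]; lo=3,mid=3 → 4 4 4 8 8 10 7 8 4
a[mid]=8<10: swap a[3],a[3]; lo=4,mid=4 → 4 4 4 8 8 10 7 8 4
a[mid]=8<10: swap a[4],a[4]; lo=5,mid=5 → 4 4 4 8 8 10 7 8 4
a[mid]=10=10: mid=6
a[mid]=7<10: swap a[5],a[6]; lo=6,mid=7 → 4 4 4 8 8 7 10 8 4
a[mid]=8<10: swap a[6],a[7]; lo=7,mid=8 → 4 4 4 8 8 7 8 10 4
a[mid]=4<10: swap a[7],a[8]; lo=8,mid=9 → 4 4 4 8 8 7 8 4 10
end: lo=8, hi=8; a = 4 4 4 8 8 7 8 4 10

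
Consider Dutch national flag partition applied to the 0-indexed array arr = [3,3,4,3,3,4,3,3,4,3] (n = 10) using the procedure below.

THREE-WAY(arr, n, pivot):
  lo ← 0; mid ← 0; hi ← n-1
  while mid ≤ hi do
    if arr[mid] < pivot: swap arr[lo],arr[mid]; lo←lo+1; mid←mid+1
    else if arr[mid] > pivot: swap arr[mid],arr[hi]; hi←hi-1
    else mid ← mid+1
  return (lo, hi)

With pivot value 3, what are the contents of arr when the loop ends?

lo=0 mid=0 hi=9
3=3: mid=1
3=3: mid=2
4>3: swap(2,9), hi=8 ⇒ [3,3,3,3,3,4,3,3,4,4]
3=3: mid=3
3=3: mid=4
3=3: mid=5
4>3: swap(5,8), hi=7 ⇒ [3,3,3,3,3,4,3,3,4,4]
4>3: swap(5,7), hi=6 ⇒ [3,3,3,3,3,3,3,4,4,4]
3=3: mid=6
3=3: mid=7
done. lo=0 hi=6; arr=[3,3,3,3,3,3,3,4,4,4]

[3,3,3,3,3,3,3,4,4,4]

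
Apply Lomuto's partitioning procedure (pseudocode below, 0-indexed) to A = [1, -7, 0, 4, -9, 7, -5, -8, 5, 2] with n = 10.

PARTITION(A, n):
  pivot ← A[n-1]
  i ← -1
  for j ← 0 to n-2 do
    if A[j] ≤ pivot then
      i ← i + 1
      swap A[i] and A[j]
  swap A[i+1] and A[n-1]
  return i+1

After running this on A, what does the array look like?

pivot = A[9] = 2; i = -1
j=0: A[0]=1 ≤ 2 → i=0, swap A[0],A[0] (no change) → [1, -7, 0, 4, -9, 7, -5, -8, 5, 2]
j=1: A[1]=-7 ≤ 2 → i=1, swap A[1],A[1] (no change) → [1, -7, 0, 4, -9, 7, -5, -8, 5, 2]
j=2: A[2]=0 ≤ 2 → i=2, swap A[2],A[2] (no change) → [1, -7, 0, 4, -9, 7, -5, -8, 5, 2]
j=3: A[3]=4 > 2 → no swap
j=4: A[4]=-9 ≤ 2 → i=3, swap A[3],A[4] → [1, -7, 0, -9, 4, 7, -5, -8, 5, 2]
j=5: A[5]=7 > 2 → no swap
j=6: A[6]=-5 ≤ 2 → i=4, swap A[4],A[6] → [1, -7, 0, -9, -5, 7, 4, -8, 5, 2]
j=7: A[7]=-8 ≤ 2 → i=5, swap A[5],A[7] → [1, -7, 0, -9, -5, -8, 4, 7, 5, 2]
j=8: A[8]=5 > 2 → no swap
final swap A[6],A[9] → [1, -7, 0, -9, -5, -8, 2, 7, 5, 4]; return 6

[1, -7, 0, -9, -5, -8, 2, 7, 5, 4]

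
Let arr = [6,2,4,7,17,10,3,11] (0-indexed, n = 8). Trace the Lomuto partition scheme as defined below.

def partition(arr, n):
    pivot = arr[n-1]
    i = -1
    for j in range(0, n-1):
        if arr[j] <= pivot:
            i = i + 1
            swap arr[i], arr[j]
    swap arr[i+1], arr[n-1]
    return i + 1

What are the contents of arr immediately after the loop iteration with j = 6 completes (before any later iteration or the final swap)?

[6,2,4,7,10,3,17,11]

pivot=11, i=-1
j=0: 6≤11, i=0, swap(0,0) ⇒ [6,2,4,7,17,10,3,11]
j=1: 2≤11, i=1, swap(1,1) ⇒ [6,2,4,7,17,10,3,11]
j=2: 4≤11, i=2, swap(2,2) ⇒ [6,2,4,7,17,10,3,11]
j=3: 7≤11, i=3, swap(3,3) ⇒ [6,2,4,7,17,10,3,11]
j=4: 17>11, skip
j=5: 10≤11, i=4, swap(4,5) ⇒ [6,2,4,7,10,17,3,11]
j=6: 3≤11, i=5, swap(5,6) ⇒ [6,2,4,7,10,3,17,11]
(after j=6) arr = [6,2,4,7,10,3,17,11]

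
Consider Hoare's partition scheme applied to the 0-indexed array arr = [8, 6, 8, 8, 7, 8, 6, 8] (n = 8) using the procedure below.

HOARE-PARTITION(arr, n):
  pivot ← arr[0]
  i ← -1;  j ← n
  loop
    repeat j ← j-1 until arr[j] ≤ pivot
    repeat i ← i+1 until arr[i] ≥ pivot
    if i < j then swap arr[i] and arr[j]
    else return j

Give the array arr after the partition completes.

[8, 6, 6, 8, 7, 8, 8, 8]

pivot=8
j stops at 7 (8), i stops at 0 (8); swap ⇒ [8, 6, 8, 8, 7, 8, 6, 8]
j stops at 6 (6), i stops at 2 (8); swap ⇒ [8, 6, 6, 8, 7, 8, 8, 8]
j stops at 5 (8), i stops at 3 (8); swap ⇒ [8, 6, 6, 8, 7, 8, 8, 8]
j stops at 4, i stops at 5; i≥j ⇒ return 4. arr=[8, 6, 6, 8, 7, 8, 8, 8]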